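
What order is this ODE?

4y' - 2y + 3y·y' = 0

The order is 1 (highest derivative is of order 1).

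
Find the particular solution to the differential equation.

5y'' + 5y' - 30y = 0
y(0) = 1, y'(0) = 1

General solution: y = C₁e^(2x) + C₂e^(-3x)
Applying ICs: C₁ = 4/5, C₂ = 1/5
Particular solution: y = (4/5)e^(2x) + (1/5)e^(-3x)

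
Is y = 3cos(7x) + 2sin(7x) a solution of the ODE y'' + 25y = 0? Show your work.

Verification:
y'' = -147cos(7x) - 98sin(7x)
y'' + 25y ≠ 0 (frequency mismatch: got 49 instead of 25)

No, it is not a solution.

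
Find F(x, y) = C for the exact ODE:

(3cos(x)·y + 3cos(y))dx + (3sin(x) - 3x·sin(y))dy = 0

Verify exactness: ∂M/∂y = ∂N/∂x ✓
Find F(x,y) such that ∂F/∂x = M, ∂F/∂y = N
Solution: 3sin(x)·y + 3x·cos(y) = C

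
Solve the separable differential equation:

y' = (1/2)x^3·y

Separating variables and integrating:
ln|y| = x^4/8 + C

General solution: y = Ce^(x^4/8)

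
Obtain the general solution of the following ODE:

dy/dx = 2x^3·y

Separating variables and integrating:
ln|y| = x^4/2 + C

General solution: y = Ce^(x^4/2)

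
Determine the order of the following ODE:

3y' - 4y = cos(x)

The order is 1 (highest derivative is of order 1).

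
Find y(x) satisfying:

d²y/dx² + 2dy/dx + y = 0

Characteristic equation: r² + 2r + 1 = 0
Factored: (r + 1)² = 0
Repeated root: r = -1
General solution: y = (C₁ + C₂x)e^(-x)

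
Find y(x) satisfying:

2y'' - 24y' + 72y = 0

Characteristic equation: 2r² - 24r + 72 = 0
Divide by 2: r² - 12r + 36 = 0
Factored: (r - 6)² = 0
Repeated root: r = 6
General solution: y = (C₁ + C₂x)e^(6x)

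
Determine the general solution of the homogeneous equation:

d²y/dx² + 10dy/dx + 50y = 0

Characteristic equation: r² + 10r + 50 = 0
Roots: r = -5 ± 5i (complex conjugates)
General solution: y = e^(-5x)(C₁cos(5x) + C₂sin(5x))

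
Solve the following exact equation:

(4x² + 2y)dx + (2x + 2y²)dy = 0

Verify exactness: ∂M/∂y = ∂N/∂x ✓
Find F(x,y) such that ∂F/∂x = M, ∂F/∂y = N
Solution: 4x³/3 + 2xy + 2y³/3 = C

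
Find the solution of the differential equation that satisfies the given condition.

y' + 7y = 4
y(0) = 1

General solution: y = 4/7 + Ce^(-7x)
Applying y(0) = 1: C = 1 - 4/7 = 3/7
Particular solution: y = 4/7 + (3/7)e^(-7x)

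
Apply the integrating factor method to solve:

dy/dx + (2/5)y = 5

Using integrating factor method:

General solution: y = 25/2 + Ce^(-2x/5)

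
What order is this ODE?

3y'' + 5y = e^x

The order is 2 (highest derivative is of order 2).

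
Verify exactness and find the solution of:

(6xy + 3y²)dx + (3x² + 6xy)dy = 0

Verify exactness: ∂M/∂y = ∂N/∂x ✓
Find F(x,y) such that ∂F/∂x = M, ∂F/∂y = N
Solution: 3x²y + 3xy² = C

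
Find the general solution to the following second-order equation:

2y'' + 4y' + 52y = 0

Characteristic equation: 2r² + 4r + 52 = 0
Divide by 2: r² + 2r + 26 = 0
Roots: r = -1 ± 5i (complex conjugates)
General solution: y = e^(-x)(C₁cos(5x) + C₂sin(5x))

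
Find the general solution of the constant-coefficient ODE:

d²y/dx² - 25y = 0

Characteristic equation: r² - 25 = 0
Roots: r = 5, -5 (distinct real)
General solution: y = C₁e^(5x) + C₂e^(-5x)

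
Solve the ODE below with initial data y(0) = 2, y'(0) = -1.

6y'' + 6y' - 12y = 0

General solution: y = C₁e^x + C₂e^(-2x)
Applying ICs: C₁ = 1, C₂ = 1
Particular solution: y = e^x + e^(-2x)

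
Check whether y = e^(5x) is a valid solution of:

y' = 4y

Verification:
y = e^(5x)
y' = 5e^(5x)
But 4y = 4e^(5x)
y' ≠ 4y — the derivative does not match

No, it is not a solution.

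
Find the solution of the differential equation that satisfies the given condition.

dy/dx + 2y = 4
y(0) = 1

General solution: y = 2 + Ce^(-2x)
Applying y(0) = 1: C = 1 - 2 = -1
Particular solution: y = 2 - e^(-2x)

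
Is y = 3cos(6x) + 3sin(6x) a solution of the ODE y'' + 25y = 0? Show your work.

Verification:
y'' = -108cos(6x) - 108sin(6x)
y'' + 25y ≠ 0 (frequency mismatch: got 36 instead of 25)

No, it is not a solution.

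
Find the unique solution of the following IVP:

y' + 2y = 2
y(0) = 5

General solution: y = 1 + Ce^(-2x)
Applying y(0) = 5: C = 5 - 1 = 4
Particular solution: y = 1 + 4e^(-2x)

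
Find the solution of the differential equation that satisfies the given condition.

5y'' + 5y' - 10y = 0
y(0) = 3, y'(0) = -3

General solution: y = C₁e^x + C₂e^(-2x)
Applying ICs: C₁ = 1, C₂ = 2
Particular solution: y = e^x + 2e^(-2x)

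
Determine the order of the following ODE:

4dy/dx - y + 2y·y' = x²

The order is 1 (highest derivative is of order 1).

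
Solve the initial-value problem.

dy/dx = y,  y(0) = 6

General solution: y = Ce^x
Applying IC y(0) = 6:
Particular solution: y = 6e^x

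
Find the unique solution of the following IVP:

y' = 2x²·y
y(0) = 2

General solution: y = Ce^(2x³/3)
Applying IC y(0) = 2:
Particular solution: y = 2e^(2x³/3)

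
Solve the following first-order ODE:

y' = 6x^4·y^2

Separating variables and integrating:
-1/y = 6x^5/5 + C

General solution: y^-1 = (-6/5)x^5 + C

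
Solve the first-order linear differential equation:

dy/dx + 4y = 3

Using integrating factor method:

General solution: y = 3/4 + Ce^(-4x)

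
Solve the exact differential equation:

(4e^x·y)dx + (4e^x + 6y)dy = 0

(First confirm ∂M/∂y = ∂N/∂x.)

Verify exactness: ∂M/∂y = ∂N/∂x ✓
Find F(x,y) such that ∂F/∂x = M, ∂F/∂y = N
Solution: 4e^x·y + 3y² = C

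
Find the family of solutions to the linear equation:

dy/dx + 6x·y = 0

Using integrating factor method:

General solution: y = Ce^(-3x^2)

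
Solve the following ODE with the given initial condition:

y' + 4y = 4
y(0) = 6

General solution: y = 1 + Ce^(-4x)
Applying y(0) = 6: C = 6 - 1 = 5
Particular solution: y = 1 + 5e^(-4x)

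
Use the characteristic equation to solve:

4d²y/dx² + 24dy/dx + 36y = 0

Characteristic equation: 4r² + 24r + 36 = 0
Divide by 4: r² + 6r + 9 = 0
Factored: (r + 3)² = 0
Repeated root: r = -3
General solution: y = (C₁ + C₂x)e^(-3x)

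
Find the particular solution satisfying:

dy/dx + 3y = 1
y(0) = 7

General solution: y = 1/3 + Ce^(-3x)
Applying y(0) = 7: C = 7 - 1/3 = 20/3
Particular solution: y = 1/3 + (20/3)e^(-3x)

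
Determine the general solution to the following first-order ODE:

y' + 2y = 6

Using integrating factor method:

General solution: y = 3 + Ce^(-2x)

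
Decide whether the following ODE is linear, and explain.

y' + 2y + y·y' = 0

Nonlinear (product y·y')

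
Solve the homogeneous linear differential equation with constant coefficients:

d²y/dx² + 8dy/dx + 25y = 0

Characteristic equation: r² + 8r + 25 = 0
Roots: r = -4 ± 3i (complex conjugates)
General solution: y = e^(-4x)(C₁cos(3x) + C₂sin(3x))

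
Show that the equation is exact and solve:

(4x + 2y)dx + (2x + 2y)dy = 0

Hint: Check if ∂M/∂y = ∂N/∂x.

Verify exactness: ∂M/∂y = ∂N/∂x ✓
Find F(x,y) such that ∂F/∂x = M, ∂F/∂y = N
Solution: 2x² + 2xy + y² = C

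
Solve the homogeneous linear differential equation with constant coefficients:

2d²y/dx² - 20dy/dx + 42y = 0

Characteristic equation: 2r² - 20r + 42 = 0
Divide by 2: r² - 10r + 21 = 0
Roots: r = 3, 7 (distinct real)
General solution: y = C₁e^(3x) + C₂e^(7x)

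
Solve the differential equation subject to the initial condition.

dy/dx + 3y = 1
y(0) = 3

General solution: y = 1/3 + Ce^(-3x)
Applying y(0) = 3: C = 3 - 1/3 = 8/3
Particular solution: y = 1/3 + (8/3)e^(-3x)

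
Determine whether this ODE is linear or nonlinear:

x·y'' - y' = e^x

Linear (y and its derivatives appear to the first power only, no products of y terms)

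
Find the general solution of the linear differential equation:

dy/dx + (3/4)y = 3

Using integrating factor method:

General solution: y = 4 + Ce^(-3x/4)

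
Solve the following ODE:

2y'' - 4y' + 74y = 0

Characteristic equation: 2r² - 4r + 74 = 0
Divide by 2: r² - 2r + 37 = 0
Roots: r = 1 ± 6i (complex conjugates)
General solution: y = e^x(C₁cos(6x) + C₂sin(6x))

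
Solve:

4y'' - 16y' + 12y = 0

Characteristic equation: 4r² - 16r + 12 = 0
Divide by 4: r² - 4r + 3 = 0
Roots: r = 1, 3 (distinct real)
General solution: y = C₁e^x + C₂e^(3x)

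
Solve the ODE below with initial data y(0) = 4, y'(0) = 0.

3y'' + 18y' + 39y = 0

General solution: y = e^(-3x)(C₁cos(2x) + C₂sin(2x))
Complex roots r = -3 ± 2i
Applying ICs: C₁ = 4, C₂ = 6
Particular solution: y = e^(-3x)(4cos(2x) + 6sin(2x))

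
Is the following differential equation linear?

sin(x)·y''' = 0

Yes. Linear (y and its derivatives appear to the first power only, no products of y terms)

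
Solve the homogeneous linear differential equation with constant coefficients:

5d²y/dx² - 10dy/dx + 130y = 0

Characteristic equation: 5r² - 10r + 130 = 0
Divide by 5: r² - 2r + 26 = 0
Roots: r = 1 ± 5i (complex conjugates)
General solution: y = e^x(C₁cos(5x) + C₂sin(5x))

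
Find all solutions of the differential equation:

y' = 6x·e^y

Separating variables and integrating:
-e^(-y) = 3x² + C

General solution: y = -ln(C - 3x²)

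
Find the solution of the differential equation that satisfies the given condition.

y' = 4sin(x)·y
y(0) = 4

General solution: y = Ce^(-4cos(x))
Applying IC y(0) = 4:
Particular solution: y = 4e^(4(1-cos(x)))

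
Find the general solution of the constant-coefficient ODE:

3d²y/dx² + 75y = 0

Characteristic equation: 3r² + 75 = 0
Divide by 3: r² + 25 = 0
Roots: r = ±5i (complex conjugates)
General solution: y = C₁cos(5x) + C₂sin(5x)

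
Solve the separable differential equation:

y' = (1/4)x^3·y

Separating variables and integrating:
ln|y| = x^4/16 + C

General solution: y = Ce^(x^4/16)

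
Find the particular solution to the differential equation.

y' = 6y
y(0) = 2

General solution: y = Ce^(6x)
Applying IC y(0) = 2:
Particular solution: y = 2e^(6x)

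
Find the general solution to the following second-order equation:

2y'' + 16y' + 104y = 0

Characteristic equation: 2r² + 16r + 104 = 0
Divide by 2: r² + 8r + 52 = 0
Roots: r = -4 ± 6i (complex conjugates)
General solution: y = e^(-4x)(C₁cos(6x) + C₂sin(6x))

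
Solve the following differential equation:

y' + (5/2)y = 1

Using integrating factor method:

General solution: y = 2/5 + Ce^(-5x/2)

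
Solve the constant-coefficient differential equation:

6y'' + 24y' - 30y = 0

Characteristic equation: 6r² + 24r - 30 = 0
Divide by 6: r² + 4r - 5 = 0
Roots: r = 1, -5 (distinct real)
General solution: y = C₁e^x + C₂e^(-5x)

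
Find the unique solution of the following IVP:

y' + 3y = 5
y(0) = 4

General solution: y = 5/3 + Ce^(-3x)
Applying y(0) = 4: C = 4 - 5/3 = 7/3
Particular solution: y = 5/3 + (7/3)e^(-3x)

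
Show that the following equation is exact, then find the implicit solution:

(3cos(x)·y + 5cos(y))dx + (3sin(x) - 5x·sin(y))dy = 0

Verify exactness: ∂M/∂y = ∂N/∂x ✓
Find F(x,y) such that ∂F/∂x = M, ∂F/∂y = N
Solution: 3sin(x)·y + 5x·cos(y) = C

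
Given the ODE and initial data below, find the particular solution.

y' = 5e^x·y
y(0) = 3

General solution: y = Ce^(5e^x)
Applying IC y(0) = 3:
Particular solution: y = 3e^(5(e^x - 1))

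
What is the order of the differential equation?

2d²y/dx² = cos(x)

The order is 2 (highest derivative is of order 2).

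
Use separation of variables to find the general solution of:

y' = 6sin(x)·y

Separating variables and integrating:
ln|y| = -6cos(x) + C

General solution: y = Ce^(-6cos(x))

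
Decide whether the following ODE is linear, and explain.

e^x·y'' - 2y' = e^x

Linear (y and its derivatives appear to the first power only, no products of y terms)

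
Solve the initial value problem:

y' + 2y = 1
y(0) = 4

General solution: y = 1/2 + Ce^(-2x)
Applying y(0) = 4: C = 4 - 1/2 = 7/2
Particular solution: y = 1/2 + (7/2)e^(-2x)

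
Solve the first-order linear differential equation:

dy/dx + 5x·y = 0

Using integrating factor method:

General solution: y = Ce^(-5x^2/2)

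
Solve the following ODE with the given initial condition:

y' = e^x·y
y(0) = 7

General solution: y = Ce^(e^x)
Applying IC y(0) = 7:
Particular solution: y = 7e^(e^x - 1)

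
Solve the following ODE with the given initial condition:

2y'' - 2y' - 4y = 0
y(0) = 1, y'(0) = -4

General solution: y = C₁e^(2x) + C₂e^(-x)
Applying ICs: C₁ = -1, C₂ = 2
Particular solution: y = -e^(2x) + 2e^(-x)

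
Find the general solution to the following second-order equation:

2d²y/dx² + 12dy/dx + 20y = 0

Characteristic equation: 2r² + 12r + 20 = 0
Divide by 2: r² + 6r + 10 = 0
Roots: r = -3 ± i (complex conjugates)
General solution: y = e^(-3x)(C₁cos(x) + C₂sin(x))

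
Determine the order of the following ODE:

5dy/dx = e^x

The order is 1 (highest derivative is of order 1).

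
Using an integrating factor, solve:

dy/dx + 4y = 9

Using integrating factor method:

General solution: y = 9/4 + Ce^(-4x)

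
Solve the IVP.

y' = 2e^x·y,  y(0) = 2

General solution: y = Ce^(2e^x)
Applying IC y(0) = 2:
Particular solution: y = 2e^(2(e^x - 1))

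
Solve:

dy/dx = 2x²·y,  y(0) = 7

General solution: y = Ce^(2x³/3)
Applying IC y(0) = 7:
Particular solution: y = 7e^(2x³/3)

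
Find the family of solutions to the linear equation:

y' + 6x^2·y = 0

Using integrating factor method:

General solution: y = Ce^(-2x^3)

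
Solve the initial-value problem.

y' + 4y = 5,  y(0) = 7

General solution: y = 5/4 + Ce^(-4x)
Applying y(0) = 7: C = 7 - 5/4 = 23/4
Particular solution: y = 5/4 + (23/4)e^(-4x)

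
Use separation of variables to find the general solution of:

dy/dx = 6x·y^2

Separating variables and integrating:
-1/y = 3x^2 + C

General solution: y^-1 = -3x^2 + C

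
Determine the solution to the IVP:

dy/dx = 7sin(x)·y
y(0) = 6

General solution: y = Ce^(-7cos(x))
Applying IC y(0) = 6:
Particular solution: y = 6e^(7(1-cos(x)))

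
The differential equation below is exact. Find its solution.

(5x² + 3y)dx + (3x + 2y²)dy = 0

Verify exactness: ∂M/∂y = ∂N/∂x ✓
Find F(x,y) such that ∂F/∂x = M, ∂F/∂y = N
Solution: 5x³/3 + 3xy + 2y³/3 = C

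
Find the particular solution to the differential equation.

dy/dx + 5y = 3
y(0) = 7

General solution: y = 3/5 + Ce^(-5x)
Applying y(0) = 7: C = 7 - 3/5 = 32/5
Particular solution: y = 3/5 + (32/5)e^(-5x)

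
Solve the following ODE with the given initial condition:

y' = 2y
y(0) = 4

General solution: y = Ce^(2x)
Applying IC y(0) = 4:
Particular solution: y = 4e^(2x)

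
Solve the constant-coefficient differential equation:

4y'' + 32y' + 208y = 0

Characteristic equation: 4r² + 32r + 208 = 0
Divide by 4: r² + 8r + 52 = 0
Roots: r = -4 ± 6i (complex conjugates)
General solution: y = e^(-4x)(C₁cos(6x) + C₂sin(6x))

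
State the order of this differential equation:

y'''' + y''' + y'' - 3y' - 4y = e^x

The order is 4 (highest derivative is of order 4).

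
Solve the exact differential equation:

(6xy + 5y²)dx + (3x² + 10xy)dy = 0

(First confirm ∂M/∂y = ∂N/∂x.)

Verify exactness: ∂M/∂y = ∂N/∂x ✓
Find F(x,y) such that ∂F/∂x = M, ∂F/∂y = N
Solution: 3x²y + 5xy² = C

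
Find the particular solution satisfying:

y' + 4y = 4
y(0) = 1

General solution: y = 1 + Ce^(-4x)
Applying y(0) = 1: C = 1 - 1 = 0
Particular solution: y = 1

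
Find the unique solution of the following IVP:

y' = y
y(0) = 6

General solution: y = Ce^x
Applying IC y(0) = 6:
Particular solution: y = 6e^x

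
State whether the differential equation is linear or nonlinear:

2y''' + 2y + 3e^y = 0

Nonlinear (e^y is nonlinear in y)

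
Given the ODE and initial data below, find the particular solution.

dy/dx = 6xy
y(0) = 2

General solution: y = Ce^(3x²)
Applying IC y(0) = 2:
Particular solution: y = 2e^(3x²)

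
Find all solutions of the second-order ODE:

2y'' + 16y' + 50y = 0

Characteristic equation: 2r² + 16r + 50 = 0
Divide by 2: r² + 8r + 25 = 0
Roots: r = -4 ± 3i (complex conjugates)
General solution: y = e^(-4x)(C₁cos(3x) + C₂sin(3x))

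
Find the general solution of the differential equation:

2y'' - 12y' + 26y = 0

Characteristic equation: 2r² - 12r + 26 = 0
Divide by 2: r² - 6r + 13 = 0
Roots: r = 3 ± 2i (complex conjugates)
General solution: y = e^(3x)(C₁cos(2x) + C₂sin(2x))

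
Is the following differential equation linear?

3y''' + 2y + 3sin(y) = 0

No. Nonlinear (sin(y) is nonlinear in y)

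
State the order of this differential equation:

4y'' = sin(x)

The order is 2 (highest derivative is of order 2).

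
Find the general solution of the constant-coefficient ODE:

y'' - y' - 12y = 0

Characteristic equation: r² - r - 12 = 0
Roots: r = 4, -3 (distinct real)
General solution: y = C₁e^(4x) + C₂e^(-3x)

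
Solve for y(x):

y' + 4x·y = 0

Using integrating factor method:

General solution: y = Ce^(-2x^2)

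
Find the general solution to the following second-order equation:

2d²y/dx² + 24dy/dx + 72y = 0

Characteristic equation: 2r² + 24r + 72 = 0
Divide by 2: r² + 12r + 36 = 0
Factored: (r + 6)² = 0
Repeated root: r = -6
General solution: y = (C₁ + C₂x)e^(-6x)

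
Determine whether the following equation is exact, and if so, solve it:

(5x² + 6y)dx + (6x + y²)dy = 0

Verify exactness: ∂M/∂y = ∂N/∂x ✓
Find F(x,y) such that ∂F/∂x = M, ∂F/∂y = N
Solution: 5x³/3 + 6xy + y³/3 = C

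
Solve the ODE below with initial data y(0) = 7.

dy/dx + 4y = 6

General solution: y = 3/2 + Ce^(-4x)
Applying y(0) = 7: C = 7 - 3/2 = 11/2
Particular solution: y = 3/2 + (11/2)e^(-4x)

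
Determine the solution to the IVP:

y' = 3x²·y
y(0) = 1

General solution: y = Ce^(x³)
Applying IC y(0) = 1:
Particular solution: y = e^(x³)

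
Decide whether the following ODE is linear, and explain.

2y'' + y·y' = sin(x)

Nonlinear (product y·y')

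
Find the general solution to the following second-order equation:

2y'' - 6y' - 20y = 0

Characteristic equation: 2r² - 6r - 20 = 0
Divide by 2: r² - 3r - 10 = 0
Roots: r = 5, -2 (distinct real)
General solution: y = C₁e^(5x) + C₂e^(-2x)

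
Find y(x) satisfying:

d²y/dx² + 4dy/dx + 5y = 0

Characteristic equation: r² + 4r + 5 = 0
Roots: r = -2 ± i (complex conjugates)
General solution: y = e^(-2x)(C₁cos(x) + C₂sin(x))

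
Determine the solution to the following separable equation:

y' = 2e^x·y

Separating variables and integrating:
ln|y| = 2e^x + C

General solution: y = Ce^(2e^x)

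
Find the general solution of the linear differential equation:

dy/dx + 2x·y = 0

Using integrating factor method:

General solution: y = Ce^(-x^2)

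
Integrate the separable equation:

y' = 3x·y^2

Separating variables and integrating:
-1/y = 3x^2/2 + C

General solution: y^-1 = (-3/2)x^2 + C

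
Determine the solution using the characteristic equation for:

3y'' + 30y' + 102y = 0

Characteristic equation: 3r² + 30r + 102 = 0
Divide by 3: r² + 10r + 34 = 0
Roots: r = -5 ± 3i (complex conjugates)
General solution: y = e^(-5x)(C₁cos(3x) + C₂sin(3x))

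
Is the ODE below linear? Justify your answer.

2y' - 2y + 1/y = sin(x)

No. Nonlinear (1/y term)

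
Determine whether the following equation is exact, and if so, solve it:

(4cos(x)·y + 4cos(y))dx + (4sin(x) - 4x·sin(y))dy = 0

Verify exactness: ∂M/∂y = ∂N/∂x ✓
Find F(x,y) such that ∂F/∂x = M, ∂F/∂y = N
Solution: 4sin(x)·y + 4x·cos(y) = C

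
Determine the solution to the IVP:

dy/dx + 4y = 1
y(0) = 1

General solution: y = 1/4 + Ce^(-4x)
Applying y(0) = 1: C = 1 - 1/4 = 3/4
Particular solution: y = 1/4 + (3/4)e^(-4x)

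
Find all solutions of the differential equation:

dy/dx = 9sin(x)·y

Separating variables and integrating:
ln|y| = -9cos(x) + C

General solution: y = Ce^(-9cos(x))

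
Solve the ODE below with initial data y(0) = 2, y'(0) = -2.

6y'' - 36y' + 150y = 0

General solution: y = e^(3x)(C₁cos(4x) + C₂sin(4x))
Complex roots r = 3 ± 4i
Applying ICs: C₁ = 2, C₂ = -2
Particular solution: y = e^(3x)(2cos(4x) - 2sin(4x))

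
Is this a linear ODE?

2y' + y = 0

Yes. Linear (y and its derivatives appear to the first power only, no products of y terms)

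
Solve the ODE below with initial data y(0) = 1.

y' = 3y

General solution: y = Ce^(3x)
Applying IC y(0) = 1:
Particular solution: y = e^(3x)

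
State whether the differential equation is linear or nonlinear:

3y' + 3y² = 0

Nonlinear (y² term)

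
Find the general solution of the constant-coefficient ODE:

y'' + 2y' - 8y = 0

Characteristic equation: r² + 2r - 8 = 0
Roots: r = 2, -4 (distinct real)
General solution: y = C₁e^(2x) + C₂e^(-4x)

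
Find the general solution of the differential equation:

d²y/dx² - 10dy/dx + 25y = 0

Characteristic equation: r² - 10r + 25 = 0
Factored: (r - 5)² = 0
Repeated root: r = 5
General solution: y = (C₁ + C₂x)e^(5x)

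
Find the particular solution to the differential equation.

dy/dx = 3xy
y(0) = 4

General solution: y = Ce^(3x²/2)
Applying IC y(0) = 4:
Particular solution: y = 4e^(3x²/2)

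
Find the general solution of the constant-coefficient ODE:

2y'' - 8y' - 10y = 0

Characteristic equation: 2r² - 8r - 10 = 0
Divide by 2: r² - 4r - 5 = 0
Roots: r = 5, -1 (distinct real)
General solution: y = C₁e^(5x) + C₂e^(-x)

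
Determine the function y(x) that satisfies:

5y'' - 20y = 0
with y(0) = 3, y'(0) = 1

General solution: y = C₁e^(2x) + C₂e^(-2x)
Applying ICs: C₁ = 7/4, C₂ = 5/4
Particular solution: y = (7/4)e^(2x) + (5/4)e^(-2x)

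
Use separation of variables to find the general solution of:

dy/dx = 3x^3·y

Separating variables and integrating:
ln|y| = 3x^4/4 + C

General solution: y = Ce^(3x^4/4)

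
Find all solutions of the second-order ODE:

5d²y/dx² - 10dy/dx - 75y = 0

Characteristic equation: 5r² - 10r - 75 = 0
Divide by 5: r² - 2r - 15 = 0
Roots: r = 5, -3 (distinct real)
General solution: y = C₁e^(5x) + C₂e^(-3x)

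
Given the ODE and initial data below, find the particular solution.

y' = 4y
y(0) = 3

General solution: y = Ce^(4x)
Applying IC y(0) = 3:
Particular solution: y = 3e^(4x)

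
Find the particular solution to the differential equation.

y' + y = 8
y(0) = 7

General solution: y = 8 + Ce^(-x)
Applying y(0) = 7: C = 7 - 8 = -1
Particular solution: y = 8 - e^(-x)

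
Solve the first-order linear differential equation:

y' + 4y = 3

Using integrating factor method:

General solution: y = 3/4 + Ce^(-4x)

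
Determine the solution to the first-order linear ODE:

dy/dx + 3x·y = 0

Using integrating factor method:

General solution: y = Ce^(-3x^2/2)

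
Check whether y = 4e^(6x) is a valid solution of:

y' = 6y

Verification:
y = 4e^(6x)
y' = 24e^(6x)
6y = 24e^(6x)
y' = 6y ✓

Yes, it is a solution.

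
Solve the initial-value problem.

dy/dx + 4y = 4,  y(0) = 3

General solution: y = 1 + Ce^(-4x)
Applying y(0) = 3: C = 3 - 1 = 2
Particular solution: y = 1 + 2e^(-4x)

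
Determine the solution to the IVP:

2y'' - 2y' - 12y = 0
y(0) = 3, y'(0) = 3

General solution: y = C₁e^(3x) + C₂e^(-2x)
Applying ICs: C₁ = 9/5, C₂ = 6/5
Particular solution: y = (9/5)e^(3x) + (6/5)e^(-2x)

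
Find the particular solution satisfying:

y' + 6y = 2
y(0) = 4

General solution: y = 1/3 + Ce^(-6x)
Applying y(0) = 4: C = 4 - 1/3 = 11/3
Particular solution: y = 1/3 + (11/3)e^(-6x)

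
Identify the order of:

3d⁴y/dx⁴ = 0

The order is 4 (highest derivative is of order 4).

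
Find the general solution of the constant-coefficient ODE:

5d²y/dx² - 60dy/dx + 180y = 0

Characteristic equation: 5r² - 60r + 180 = 0
Divide by 5: r² - 12r + 36 = 0
Factored: (r - 6)² = 0
Repeated root: r = 6
General solution: y = (C₁ + C₂x)e^(6x)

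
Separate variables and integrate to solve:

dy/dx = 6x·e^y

Separating variables and integrating:
-e^(-y) = 3x² + C

General solution: y = -ln(C - 3x²)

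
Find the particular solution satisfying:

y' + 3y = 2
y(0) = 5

General solution: y = 2/3 + Ce^(-3x)
Applying y(0) = 5: C = 5 - 2/3 = 13/3
Particular solution: y = 2/3 + (13/3)e^(-3x)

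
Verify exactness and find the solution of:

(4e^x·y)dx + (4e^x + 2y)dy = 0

Verify exactness: ∂M/∂y = ∂N/∂x ✓
Find F(x,y) such that ∂F/∂x = M, ∂F/∂y = N
Solution: 4e^x·y + y² = C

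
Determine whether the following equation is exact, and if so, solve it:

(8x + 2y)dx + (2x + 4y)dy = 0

Verify exactness: ∂M/∂y = ∂N/∂x ✓
Find F(x,y) such that ∂F/∂x = M, ∂F/∂y = N
Solution: 4x² + 2xy + 2y² = C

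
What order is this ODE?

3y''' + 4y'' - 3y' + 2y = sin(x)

The order is 3 (highest derivative is of order 3).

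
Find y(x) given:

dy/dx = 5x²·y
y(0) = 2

General solution: y = Ce^(5x³/3)
Applying IC y(0) = 2:
Particular solution: y = 2e^(5x³/3)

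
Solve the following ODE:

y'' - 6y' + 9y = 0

Characteristic equation: r² - 6r + 9 = 0
Factored: (r - 3)² = 0
Repeated root: r = 3
General solution: y = (C₁ + C₂x)e^(3x)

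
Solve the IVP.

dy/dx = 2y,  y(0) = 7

General solution: y = Ce^(2x)
Applying IC y(0) = 7:
Particular solution: y = 7e^(2x)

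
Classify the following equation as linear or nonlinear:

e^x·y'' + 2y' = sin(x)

Linear (y and its derivatives appear to the first power only, no products of y terms)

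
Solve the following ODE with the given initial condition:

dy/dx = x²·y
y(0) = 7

General solution: y = Ce^(x³/3)
Applying IC y(0) = 7:
Particular solution: y = 7e^(x³/3)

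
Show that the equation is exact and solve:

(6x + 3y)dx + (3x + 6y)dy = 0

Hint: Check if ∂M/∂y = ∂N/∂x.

Verify exactness: ∂M/∂y = ∂N/∂x ✓
Find F(x,y) such that ∂F/∂x = M, ∂F/∂y = N
Solution: 3x² + 3xy + 3y² = C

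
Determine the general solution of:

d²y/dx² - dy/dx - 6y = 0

Characteristic equation: r² - r - 6 = 0
Roots: r = 3, -2 (distinct real)
General solution: y = C₁e^(3x) + C₂e^(-2x)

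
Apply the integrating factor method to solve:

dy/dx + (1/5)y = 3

Using integrating factor method:

General solution: y = 15 + Ce^(-x/5)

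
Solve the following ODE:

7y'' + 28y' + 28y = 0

Characteristic equation: 7r² + 28r + 28 = 0
Divide by 7: r² + 4r + 4 = 0
Factored: (r + 2)² = 0
Repeated root: r = -2
General solution: y = (C₁ + C₂x)e^(-2x)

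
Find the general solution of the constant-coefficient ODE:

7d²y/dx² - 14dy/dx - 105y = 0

Characteristic equation: 7r² - 14r - 105 = 0
Divide by 7: r² - 2r - 15 = 0
Roots: r = 5, -3 (distinct real)
General solution: y = C₁e^(5x) + C₂e^(-3x)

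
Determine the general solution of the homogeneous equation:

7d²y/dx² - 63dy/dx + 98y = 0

Characteristic equation: 7r² - 63r + 98 = 0
Divide by 7: r² - 9r + 14 = 0
Roots: r = 7, 2 (distinct real)
General solution: y = C₁e^(7x) + C₂e^(2x)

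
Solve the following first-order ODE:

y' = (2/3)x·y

Separating variables and integrating:
ln|y| = x^2/3 + C

General solution: y = Ce^(x^2/3)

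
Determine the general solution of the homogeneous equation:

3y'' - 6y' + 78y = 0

Characteristic equation: 3r² - 6r + 78 = 0
Divide by 3: r² - 2r + 26 = 0
Roots: r = 1 ± 5i (complex conjugates)
General solution: y = e^x(C₁cos(5x) + C₂sin(5x))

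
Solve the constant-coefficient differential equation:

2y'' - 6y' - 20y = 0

Characteristic equation: 2r² - 6r - 20 = 0
Divide by 2: r² - 3r - 10 = 0
Roots: r = 5, -2 (distinct real)
General solution: y = C₁e^(5x) + C₂e^(-2x)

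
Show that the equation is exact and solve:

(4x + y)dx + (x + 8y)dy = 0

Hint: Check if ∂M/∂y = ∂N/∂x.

Verify exactness: ∂M/∂y = ∂N/∂x ✓
Find F(x,y) such that ∂F/∂x = M, ∂F/∂y = N
Solution: 2x² + xy + 4y² = C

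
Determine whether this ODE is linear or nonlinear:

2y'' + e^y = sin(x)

Nonlinear (e^y is nonlinear in y)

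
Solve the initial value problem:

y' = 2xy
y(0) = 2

General solution: y = Ce^(x²)
Applying IC y(0) = 2:
Particular solution: y = 2e^(x²)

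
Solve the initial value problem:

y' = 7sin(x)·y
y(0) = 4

General solution: y = Ce^(-7cos(x))
Applying IC y(0) = 4:
Particular solution: y = 4e^(7(1-cos(x)))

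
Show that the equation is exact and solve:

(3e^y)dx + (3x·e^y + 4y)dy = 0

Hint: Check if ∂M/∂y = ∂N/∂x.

Verify exactness: ∂M/∂y = ∂N/∂x ✓
Find F(x,y) such that ∂F/∂x = M, ∂F/∂y = N
Solution: 3x·e^y + 2y² = C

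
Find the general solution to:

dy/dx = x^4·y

Separating variables and integrating:
ln|y| = x^5/5 + C

General solution: y = Ce^(x^5/5)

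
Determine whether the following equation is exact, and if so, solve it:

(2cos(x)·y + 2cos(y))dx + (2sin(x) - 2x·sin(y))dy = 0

Verify exactness: ∂M/∂y = ∂N/∂x ✓
Find F(x,y) such that ∂F/∂x = M, ∂F/∂y = N
Solution: 2sin(x)·y + 2x·cos(y) = C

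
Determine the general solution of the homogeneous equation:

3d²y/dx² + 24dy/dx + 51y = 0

Characteristic equation: 3r² + 24r + 51 = 0
Divide by 3: r² + 8r + 17 = 0
Roots: r = -4 ± i (complex conjugates)
General solution: y = e^(-4x)(C₁cos(x) + C₂sin(x))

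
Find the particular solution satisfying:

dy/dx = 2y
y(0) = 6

General solution: y = Ce^(2x)
Applying IC y(0) = 6:
Particular solution: y = 6e^(2x)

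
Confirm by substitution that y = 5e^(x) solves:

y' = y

Verification:
y = 5e^(x)
y' = 5e^(x)
y = 5e^(x)
y' = y ✓

Yes, it is a solution.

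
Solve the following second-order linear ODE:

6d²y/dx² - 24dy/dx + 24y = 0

Characteristic equation: 6r² - 24r + 24 = 0
Divide by 6: r² - 4r + 4 = 0
Factored: (r - 2)² = 0
Repeated root: r = 2
General solution: y = (C₁ + C₂x)e^(2x)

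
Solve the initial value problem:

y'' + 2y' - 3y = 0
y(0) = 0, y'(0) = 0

General solution: y = C₁e^x + C₂e^(-3x)
Applying ICs: C₁ = 0, C₂ = 0
Particular solution: y = 0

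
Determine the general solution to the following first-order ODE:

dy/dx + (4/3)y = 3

Using integrating factor method:

General solution: y = 9/4 + Ce^(-4x/3)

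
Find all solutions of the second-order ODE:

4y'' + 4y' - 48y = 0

Characteristic equation: 4r² + 4r - 48 = 0
Divide by 4: r² + r - 12 = 0
Roots: r = 3, -4 (distinct real)
General solution: y = C₁e^(3x) + C₂e^(-4x)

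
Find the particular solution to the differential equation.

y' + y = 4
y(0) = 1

General solution: y = 4 + Ce^(-x)
Applying y(0) = 1: C = 1 - 4 = -3
Particular solution: y = 4 - 3e^(-x)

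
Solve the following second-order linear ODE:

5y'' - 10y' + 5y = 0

Characteristic equation: 5r² - 10r + 5 = 0
Divide by 5: r² - 2r + 1 = 0
Factored: (r - 1)² = 0
Repeated root: r = 1
General solution: y = (C₁ + C₂x)e^x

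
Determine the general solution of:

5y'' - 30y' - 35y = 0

Characteristic equation: 5r² - 30r - 35 = 0
Divide by 5: r² - 6r - 7 = 0
Roots: r = 7, -1 (distinct real)
General solution: y = C₁e^(7x) + C₂e^(-x)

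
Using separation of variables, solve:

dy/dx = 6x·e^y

Separating variables and integrating:
-e^(-y) = 3x² + C

General solution: y = -ln(C - 3x²)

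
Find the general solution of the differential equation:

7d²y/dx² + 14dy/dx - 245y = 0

Characteristic equation: 7r² + 14r - 245 = 0
Divide by 7: r² + 2r - 35 = 0
Roots: r = 5, -7 (distinct real)
General solution: y = C₁e^(5x) + C₂e^(-7x)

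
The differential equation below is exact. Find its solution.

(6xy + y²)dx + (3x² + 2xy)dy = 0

Verify exactness: ∂M/∂y = ∂N/∂x ✓
Find F(x,y) such that ∂F/∂x = M, ∂F/∂y = N
Solution: 3x²y + xy² = C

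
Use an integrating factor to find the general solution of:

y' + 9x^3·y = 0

Using integrating factor method:

General solution: y = Ce^(-9x^4/4)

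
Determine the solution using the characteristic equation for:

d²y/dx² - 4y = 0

Characteristic equation: r² - 4 = 0
Roots: r = 2, -2 (distinct real)
General solution: y = C₁e^(2x) + C₂e^(-2x)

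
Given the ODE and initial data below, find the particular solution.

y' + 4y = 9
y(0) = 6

General solution: y = 9/4 + Ce^(-4x)
Applying y(0) = 6: C = 6 - 9/4 = 15/4
Particular solution: y = 9/4 + (15/4)e^(-4x)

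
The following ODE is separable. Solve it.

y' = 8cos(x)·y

Separating variables and integrating:
ln|y| = 8sin(x) + C

General solution: y = Ce^(8sin(x))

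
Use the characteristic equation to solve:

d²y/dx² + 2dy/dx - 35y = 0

Characteristic equation: r² + 2r - 35 = 0
Roots: r = 5, -7 (distinct real)
General solution: y = C₁e^(5x) + C₂e^(-7x)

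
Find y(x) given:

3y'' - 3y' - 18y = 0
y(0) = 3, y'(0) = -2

General solution: y = C₁e^(3x) + C₂e^(-2x)
Applying ICs: C₁ = 4/5, C₂ = 11/5
Particular solution: y = (4/5)e^(3x) + (11/5)e^(-2x)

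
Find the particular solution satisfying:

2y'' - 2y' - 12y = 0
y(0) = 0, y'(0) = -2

General solution: y = C₁e^(3x) + C₂e^(-2x)
Applying ICs: C₁ = -2/5, C₂ = 2/5
Particular solution: y = -(2/5)e^(3x) + (2/5)e^(-2x)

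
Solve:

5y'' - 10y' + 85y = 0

Characteristic equation: 5r² - 10r + 85 = 0
Divide by 5: r² - 2r + 17 = 0
Roots: r = 1 ± 4i (complex conjugates)
General solution: y = e^x(C₁cos(4x) + C₂sin(4x))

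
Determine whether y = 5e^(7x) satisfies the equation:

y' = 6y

Verification:
y = 5e^(7x)
y' = 35e^(7x)
But 6y = 30e^(7x)
y' ≠ 6y — the derivative does not match

No, it is not a solution.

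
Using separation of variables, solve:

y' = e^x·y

Separating variables and integrating:
ln|y| = e^x + C

General solution: y = Ce^(e^x)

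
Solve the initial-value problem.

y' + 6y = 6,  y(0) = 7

General solution: y = 1 + Ce^(-6x)
Applying y(0) = 7: C = 7 - 1 = 6
Particular solution: y = 1 + 6e^(-6x)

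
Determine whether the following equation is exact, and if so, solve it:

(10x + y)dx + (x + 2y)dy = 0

Verify exactness: ∂M/∂y = ∂N/∂x ✓
Find F(x,y) such that ∂F/∂x = M, ∂F/∂y = N
Solution: 5x² + xy + y² = C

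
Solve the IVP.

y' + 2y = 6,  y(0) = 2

General solution: y = 3 + Ce^(-2x)
Applying y(0) = 2: C = 2 - 3 = -1
Particular solution: y = 3 - e^(-2x)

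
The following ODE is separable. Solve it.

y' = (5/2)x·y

Separating variables and integrating:
ln|y| = 5x^2/4 + C

General solution: y = Ce^(5x^2/4)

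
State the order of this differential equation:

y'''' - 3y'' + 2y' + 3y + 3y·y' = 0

The order is 4 (highest derivative is of order 4).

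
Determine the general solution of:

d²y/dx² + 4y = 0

Characteristic equation: r² + 4 = 0
Roots: r = ±2i (complex conjugates)
General solution: y = C₁cos(2x) + C₂sin(2x)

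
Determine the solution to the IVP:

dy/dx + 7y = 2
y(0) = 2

General solution: y = 2/7 + Ce^(-7x)
Applying y(0) = 2: C = 2 - 2/7 = 12/7
Particular solution: y = 2/7 + (12/7)e^(-7x)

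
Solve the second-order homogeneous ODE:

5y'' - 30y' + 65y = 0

Characteristic equation: 5r² - 30r + 65 = 0
Divide by 5: r² - 6r + 13 = 0
Roots: r = 3 ± 2i (complex conjugates)
General solution: y = e^(3x)(C₁cos(2x) + C₂sin(2x))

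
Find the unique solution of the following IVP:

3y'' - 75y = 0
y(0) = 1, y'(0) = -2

General solution: y = C₁e^(5x) + C₂e^(-5x)
Applying ICs: C₁ = 3/10, C₂ = 7/10
Particular solution: y = (3/10)e^(5x) + (7/10)e^(-5x)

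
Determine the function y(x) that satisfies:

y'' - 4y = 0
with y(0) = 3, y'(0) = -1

General solution: y = C₁e^(2x) + C₂e^(-2x)
Applying ICs: C₁ = 5/4, C₂ = 7/4
Particular solution: y = (5/4)e^(2x) + (7/4)e^(-2x)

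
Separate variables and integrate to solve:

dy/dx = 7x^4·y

Separating variables and integrating:
ln|y| = 7x^5/5 + C

General solution: y = Ce^(7x^5/5)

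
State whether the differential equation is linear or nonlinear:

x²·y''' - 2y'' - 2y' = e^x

Linear (y and its derivatives appear to the first power only, no products of y terms)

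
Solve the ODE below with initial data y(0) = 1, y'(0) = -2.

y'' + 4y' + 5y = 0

General solution: y = e^(-2x)(C₁cos(x) + C₂sin(x))
Complex roots r = -2 ± i
Applying ICs: C₁ = 1, C₂ = 0
Particular solution: y = e^(-2x)(cos(x))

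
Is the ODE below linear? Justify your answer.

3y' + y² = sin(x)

No. Nonlinear (y² term)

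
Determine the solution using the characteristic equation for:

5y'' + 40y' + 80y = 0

Characteristic equation: 5r² + 40r + 80 = 0
Divide by 5: r² + 8r + 16 = 0
Factored: (r + 4)² = 0
Repeated root: r = -4
General solution: y = (C₁ + C₂x)e^(-4x)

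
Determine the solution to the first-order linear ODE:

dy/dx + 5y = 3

Using integrating factor method:

General solution: y = 3/5 + Ce^(-5x)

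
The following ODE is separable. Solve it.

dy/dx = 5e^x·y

Separating variables and integrating:
ln|y| = 5e^x + C

General solution: y = Ce^(5e^x)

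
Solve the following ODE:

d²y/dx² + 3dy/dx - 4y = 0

Characteristic equation: r² + 3r - 4 = 0
Roots: r = 1, -4 (distinct real)
General solution: y = C₁e^x + C₂e^(-4x)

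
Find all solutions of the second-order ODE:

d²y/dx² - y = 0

Characteristic equation: r² - 1 = 0
Roots: r = 1, -1 (distinct real)
General solution: y = C₁e^x + C₂e^(-x)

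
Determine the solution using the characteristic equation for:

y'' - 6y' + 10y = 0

Characteristic equation: r² - 6r + 10 = 0
Roots: r = 3 ± i (complex conjugates)
General solution: y = e^(3x)(C₁cos(x) + C₂sin(x))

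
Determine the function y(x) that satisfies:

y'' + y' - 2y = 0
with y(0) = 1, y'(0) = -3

General solution: y = C₁e^x + C₂e^(-2x)
Applying ICs: C₁ = -1/3, C₂ = 4/3
Particular solution: y = -(1/3)e^x + (4/3)e^(-2x)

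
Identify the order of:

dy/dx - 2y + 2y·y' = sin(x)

The order is 1 (highest derivative is of order 1).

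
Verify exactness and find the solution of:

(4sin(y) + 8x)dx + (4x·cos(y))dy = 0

Verify exactness: ∂M/∂y = ∂N/∂x ✓
Find F(x,y) such that ∂F/∂x = M, ∂F/∂y = N
Solution: 4x·sin(y) + 4x² = C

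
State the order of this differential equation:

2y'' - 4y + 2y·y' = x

The order is 2 (highest derivative is of order 2).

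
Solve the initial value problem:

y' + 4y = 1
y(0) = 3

General solution: y = 1/4 + Ce^(-4x)
Applying y(0) = 3: C = 3 - 1/4 = 11/4
Particular solution: y = 1/4 + (11/4)e^(-4x)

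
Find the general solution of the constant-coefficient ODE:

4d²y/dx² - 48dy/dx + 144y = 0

Characteristic equation: 4r² - 48r + 144 = 0
Divide by 4: r² - 12r + 36 = 0
Factored: (r - 6)² = 0
Repeated root: r = 6
General solution: y = (C₁ + C₂x)e^(6x)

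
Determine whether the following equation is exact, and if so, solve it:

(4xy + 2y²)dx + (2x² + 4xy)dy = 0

Verify exactness: ∂M/∂y = ∂N/∂x ✓
Find F(x,y) such that ∂F/∂x = M, ∂F/∂y = N
Solution: 2x²y + 2xy² = C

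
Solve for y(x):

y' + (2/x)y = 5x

Using integrating factor method:

General solution: y = (5/4)x^2 + Cx^(-2)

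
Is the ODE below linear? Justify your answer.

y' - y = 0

Yes. Linear (y and its derivatives appear to the first power only, no products of y terms)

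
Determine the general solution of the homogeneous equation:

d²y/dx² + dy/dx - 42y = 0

Characteristic equation: r² + r - 42 = 0
Roots: r = 6, -7 (distinct real)
General solution: y = C₁e^(6x) + C₂e^(-7x)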